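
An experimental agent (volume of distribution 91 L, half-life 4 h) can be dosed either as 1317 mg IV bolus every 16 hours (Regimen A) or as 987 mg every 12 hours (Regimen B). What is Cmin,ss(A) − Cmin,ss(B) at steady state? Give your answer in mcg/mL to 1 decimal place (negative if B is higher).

-0.6 mcg/mL

Regimen A: f = (1/2)^(16/4) ≈ 0.0625; Cmin,ss = (1317/91)·f/(1−f) ≈ 0.965 mcg/mL.
Regimen B: f = (1/2)^(12/4) ≈ 0.1250; Cmin,ss = (987/91)·f/(1−f) ≈ 1.549 mcg/mL.
Difference ≈ 0.965 − 1.549 ≈ -0.584 mcg/mL.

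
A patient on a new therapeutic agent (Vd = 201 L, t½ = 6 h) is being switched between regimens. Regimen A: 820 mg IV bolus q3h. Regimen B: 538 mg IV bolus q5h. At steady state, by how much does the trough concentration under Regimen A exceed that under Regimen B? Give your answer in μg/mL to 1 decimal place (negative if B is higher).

6.4 μg/mL

Regimen A: f = (1/2)^(3/6) ≈ 0.7071; Cmin,ss = (820/201)·f/(1−f) ≈ 9.849 μg/mL.
Regimen B: f = (1/2)^(5/6) ≈ 0.5612; Cmin,ss = (538/201)·f/(1−f) ≈ 3.423 μg/mL.
Difference ≈ 9.849 − 3.423 ≈ 6.426 μg/mL.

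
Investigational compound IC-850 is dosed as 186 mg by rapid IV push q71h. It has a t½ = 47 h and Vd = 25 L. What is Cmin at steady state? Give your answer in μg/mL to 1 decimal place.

τ/t½ = 71/47 ≈ 1.5106, so fraction remaining f = (1/2)^(71/47) ≈ 0.3510.
At steady state, accumulation factor R = 1/(1 − e^(−kτ)) ≈ 1.5408.
Single-dose peak C₀ = D/Vd = 186/25 ≈ 7.440 μg/mL.
Steady-state peak Cmax,ss = C₀·R ≈ 7.440 × 1.5408 ≈ 11.464 μg/mL.
One interval later, Cmin,ss = Cmax,ss·e^(−kτ) ≈ 11.464 × 0.3510 ≈ 4.024 μg/mL.

4.0 μg/mL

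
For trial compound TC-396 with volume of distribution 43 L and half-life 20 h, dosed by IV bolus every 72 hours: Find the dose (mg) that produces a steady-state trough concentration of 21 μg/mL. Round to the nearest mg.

10047 mg

τ/t½ = 72/20 ≈ 3.6, so f = (1/2)^(72/20) ≈ 0.082469.
Cmin,ss = (D/Vd)·f/(1−f), so D = Cmin,ss·Vd·(1−f)/f.
D = 21 × 43 × (1−f)/f ≈ 21 × 43 × 11.12577 ≈ 10046.57 mg.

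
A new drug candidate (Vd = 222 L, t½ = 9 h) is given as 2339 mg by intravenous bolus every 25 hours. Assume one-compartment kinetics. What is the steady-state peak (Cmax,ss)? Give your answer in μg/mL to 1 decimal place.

k = ln2/t½ = ln2/9 ≈ 0.077016 h⁻¹; fraction remaining f = e^(−kτ) = e^(−0.077016×25) ≈ 0.1458.
At steady state, accumulation factor R = 1/(1 − e^(−kτ)) ≈ 1.1707.
Single-dose peak C₀ = D/Vd = 2339/222 ≈ 10.536 μg/mL.
Steady-state peak Cmax,ss = C₀·R ≈ 10.536 × 1.1707 ≈ 12.334 μg/mL.

12.3 μg/mL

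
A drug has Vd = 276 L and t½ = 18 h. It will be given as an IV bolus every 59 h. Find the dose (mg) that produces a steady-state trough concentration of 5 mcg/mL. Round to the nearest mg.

τ/t½ = 59/18 ≈ 3.2778, so f = (1/2)^(59/18) ≈ 0.103108.
Cmin,ss = (D/Vd)·f/(1−f), so D = Cmin,ss·Vd·(1−f)/f.
D = 5 × 276 × (1−f)/f ≈ 5 × 276 × 8.69857 ≈ 12004.03 mg.

12004 mg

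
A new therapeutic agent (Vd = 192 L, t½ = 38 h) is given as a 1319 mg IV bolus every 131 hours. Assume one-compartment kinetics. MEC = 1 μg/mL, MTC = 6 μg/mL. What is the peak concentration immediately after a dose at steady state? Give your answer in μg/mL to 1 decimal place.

7.6 μg/mL

k = ln2/t½ = ln2/38 ≈ 0.018241 h⁻¹; fraction remaining f = e^(−kτ) = e^(−0.018241×131) ≈ 0.0917.
At steady state, accumulation factor R = 1/(1 − e^(−kτ)) ≈ 1.1010.
Each bolus raises the concentration by D/Vd = 1319/192 ≈ 6.870 μg/mL.
Steady-state peak Cmax,ss = C₀·R ≈ 6.870 × 1.1010 ≈ 7.564 μg/mL.
Peak 7.6 μg/mL vs MTC 6 μg/mL: exceeds toxic threshold.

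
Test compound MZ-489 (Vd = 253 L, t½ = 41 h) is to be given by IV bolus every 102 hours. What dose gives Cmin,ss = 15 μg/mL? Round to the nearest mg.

17492 mg

τ/t½ = 102/41 ≈ 2.4878, so f = (1/2)^(102/41) ≈ 0.178277.
Cmin,ss = (D/Vd)·f/(1−f), so D = Cmin,ss·Vd·(1−f)/f.
D = 15 × 253 × (1−f)/f ≈ 15 × 253 × 4.60925 ≈ 17492.10 mg.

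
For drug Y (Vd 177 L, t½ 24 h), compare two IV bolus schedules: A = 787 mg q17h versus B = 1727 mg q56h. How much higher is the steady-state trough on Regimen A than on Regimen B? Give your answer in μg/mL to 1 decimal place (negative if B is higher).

4.6 μg/mL

Regimen A: f = (1/2)^(17/24) ≈ 0.6120; Cmin,ss = (787/177)·f/(1−f) ≈ 7.013 μg/mL.
Regimen B: f = (1/2)^(56/24) ≈ 0.1984; Cmin,ss = (1727/177)·f/(1−f) ≈ 2.415 μg/mL.
Difference ≈ 7.013 − 2.415 ≈ 4.598 μg/mL.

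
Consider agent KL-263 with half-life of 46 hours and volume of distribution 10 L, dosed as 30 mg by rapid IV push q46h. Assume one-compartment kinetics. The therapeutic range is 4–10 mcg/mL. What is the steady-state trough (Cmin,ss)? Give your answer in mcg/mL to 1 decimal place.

The dosing interval is 1 half-life, so f = 2^(−1) = 0.5.
Accumulation ratio R = 1/(1 − f) = 1/0.5 = 2/1.
Single-dose peak C₀ = D/Vd = 30/10 = 3 mcg/mL.
Steady-state peak Cmax,ss = C₀·R = 3 × 2/1 ≈ 6.000 mcg/mL.
Steady-state trough Cmin,ss = Cmax,ss·f ≈ 6.000 × 0.5 ≈ 3.000 mcg/mL.
Trough 3.0 mcg/mL vs MEC 4 mcg/mL: subtherapeutic.

3.0 mcg/mL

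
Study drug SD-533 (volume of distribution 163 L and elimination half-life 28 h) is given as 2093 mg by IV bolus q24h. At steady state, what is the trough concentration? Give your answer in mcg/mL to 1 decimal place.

k = ln2/t½ = ln2/28 ≈ 0.024755 h⁻¹; fraction remaining f = e^(−kτ) = e^(−0.024755×24) ≈ 0.5520.
Accumulation ratio R = 1/(1 − f) ≈ 1/0.4480 ≈ 2.2321.
Each bolus raises the concentration by D/Vd = 2093/163 ≈ 12.840 mcg/mL.
Steady-state peak Cmax,ss = C₀·R ≈ 12.840 × 2.2321 ≈ 28.660 mcg/mL.
One interval later, Cmin,ss = Cmax,ss·e^(−kτ) ≈ 28.660 × 0.5520 ≈ 15.820 mcg/mL.

15.8 mcg/mL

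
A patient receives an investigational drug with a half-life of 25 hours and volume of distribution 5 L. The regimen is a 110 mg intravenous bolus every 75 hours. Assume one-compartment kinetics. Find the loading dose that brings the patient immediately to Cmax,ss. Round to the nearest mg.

126 mg

f = (1/2)^(75/25) ≈ 0.125000; accumulation ratio R = 1/(1−f) ≈ 1.14286.
Loading dose to hit Cmax,ss on first dose: D_load = D_maint·R ≈ 110 × 1.14286 ≈ 125.71 mg.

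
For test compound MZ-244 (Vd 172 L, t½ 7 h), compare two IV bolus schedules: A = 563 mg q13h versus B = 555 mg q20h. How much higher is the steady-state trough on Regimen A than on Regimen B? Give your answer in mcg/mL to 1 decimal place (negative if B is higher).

Regimen A: f = (1/2)^(13/7) ≈ 0.2760; Cmin,ss = (563/172)·f/(1−f) ≈ 1.248 mcg/mL.
Regimen B: f = (1/2)^(20/7) ≈ 0.1380; Cmin,ss = (555/172)·f/(1−f) ≈ 0.517 mcg/mL.
Difference ≈ 1.248 − 0.517 ≈ 0.731 mcg/mL.

0.7 mcg/mL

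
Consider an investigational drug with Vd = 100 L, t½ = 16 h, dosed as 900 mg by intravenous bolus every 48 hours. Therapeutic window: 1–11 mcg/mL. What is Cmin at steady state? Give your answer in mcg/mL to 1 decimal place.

τ = 48 h = 3 half-lives, so f = (1/2)^3 = 0.125.
Accumulation ratio R = 1/(1 − f) = 1/0.875 = 8/7.
Single-dose peak C₀ = D/Vd = 900/100 = 9 mcg/mL.
Steady-state peak Cmax,ss = C₀·R = 9 × 8/7 ≈ 10.286 mcg/mL.
Steady-state trough Cmin,ss = Cmax,ss·f ≈ 10.286 × 0.125 ≈ 1.286 mcg/mL.
Trough 1.3 mcg/mL vs MEC 1 mcg/mL: adequate.

1.3 mcg/mL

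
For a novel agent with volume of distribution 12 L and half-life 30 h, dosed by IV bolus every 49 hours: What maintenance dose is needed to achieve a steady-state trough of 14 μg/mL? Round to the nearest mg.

τ/t½ = 49/30 ≈ 1.6333, so f = (1/2)^(49/30) ≈ 0.322343.
Cmin,ss = (D/Vd)·f/(1−f), so D = Cmin,ss·Vd·(1−f)/f.
D = 14 × 12 × (1−f)/f ≈ 14 × 12 × 2.10229 ≈ 353.18 mg.

353 mg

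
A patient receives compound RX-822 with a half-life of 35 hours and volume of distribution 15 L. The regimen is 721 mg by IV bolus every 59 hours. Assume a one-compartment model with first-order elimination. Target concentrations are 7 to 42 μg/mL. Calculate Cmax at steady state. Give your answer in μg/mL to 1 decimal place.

69.7 μg/mL

Over one 59-h interval, 59/35 ≈ 1.6857 half-lives elapse, leaving f ≈ 0.3108 of each dose.
At steady state, accumulation factor R = 1/(1 − e^(−kτ)) ≈ 1.4510.
Single-dose peak C₀ = D/Vd = 721/15 ≈ 48.067 μg/mL.
Steady-state peak Cmax,ss = C₀·R ≈ 48.067 × 1.4510 ≈ 69.745 μg/mL.
Peak 69.7 μg/mL vs MTC 42 μg/mL: exceeds toxic threshold.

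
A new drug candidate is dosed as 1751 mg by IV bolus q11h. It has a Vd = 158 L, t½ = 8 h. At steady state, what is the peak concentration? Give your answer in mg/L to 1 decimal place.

k = ln2/t½ = ln2/8 ≈ 0.086643 h⁻¹; fraction remaining f = e^(−kτ) = e^(−0.086643×11) ≈ 0.3856.
Accumulation ratio R = 1/(1 − f) ≈ 1/0.6144 ≈ 1.6276.
Each bolus raises the concentration by D/Vd = 1751/158 ≈ 11.082 mg/L.
Cmax,ss = C₀/(1 − f) ≈ 11.082/0.6144 ≈ 18.037 mg/L.

18.0 mg/L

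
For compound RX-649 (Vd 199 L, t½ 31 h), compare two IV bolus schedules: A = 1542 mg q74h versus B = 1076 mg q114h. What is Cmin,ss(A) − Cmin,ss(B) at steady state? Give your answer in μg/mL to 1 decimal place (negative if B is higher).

1.4 μg/mL

Regimen A: f = (1/2)^(74/31) ≈ 0.1912; Cmin,ss = (1542/199)·f/(1−f) ≈ 1.832 μg/mL.
Regimen B: f = (1/2)^(114/31) ≈ 0.0782; Cmin,ss = (1076/199)·f/(1−f) ≈ 0.459 μg/mL.
Difference ≈ 1.832 − 0.459 ≈ 1.373 μg/mL.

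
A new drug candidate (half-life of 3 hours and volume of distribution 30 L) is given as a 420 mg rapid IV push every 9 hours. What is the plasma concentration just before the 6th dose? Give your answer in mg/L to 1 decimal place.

2.0 mg/L

f = (1/2)^(τ/t½) = (1/2)^(9/3) ≈ 0.1250.
C₀ = D/Vd = 420/30 ≈ 14.000 mg/L.
Before the 6th dose, 5 doses have been given. Superposition: Cmin = C₀·(f + f² + … + f^5).
≈ 14.000 × (0.1250 + 0.0156 + 0.0020 + 0.0002 + 0.0000) ≈ 14.000 × 0.1428 ≈ 1.999 mg/L.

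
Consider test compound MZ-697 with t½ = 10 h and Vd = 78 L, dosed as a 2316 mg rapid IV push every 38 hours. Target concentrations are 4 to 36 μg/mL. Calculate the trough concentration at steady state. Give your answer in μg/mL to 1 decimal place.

2.3 μg/mL

τ/t½ = 38/10 ≈ 3.8, so fraction remaining f = (1/2)^(38/10) ≈ 0.0718.
At steady state, accumulation factor R = 1/(1 − e^(−kτ)) ≈ 1.0774.
Each bolus raises the concentration by D/Vd = 2316/78 ≈ 29.692 μg/mL.
Steady-state peak Cmax,ss = C₀·R ≈ 29.692 × 1.0774 ≈ 31.990 μg/mL.
Steady-state trough Cmin,ss = Cmax,ss·f ≈ 31.990 × 0.0718 ≈ 2.297 μg/mL.
Trough 2.3 μg/mL vs MEC 4 μg/mL: subtherapeutic.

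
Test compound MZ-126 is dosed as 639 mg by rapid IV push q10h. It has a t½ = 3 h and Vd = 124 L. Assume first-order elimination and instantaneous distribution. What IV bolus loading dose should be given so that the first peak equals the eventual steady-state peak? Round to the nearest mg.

709 mg

f = (1/2)^(10/3) ≈ 0.099213; accumulation ratio R = 1/(1−f) ≈ 1.11014.
Loading dose to hit Cmax,ss on first dose: D_load = D_maint·R ≈ 639 × 1.11014 ≈ 709.38 mg.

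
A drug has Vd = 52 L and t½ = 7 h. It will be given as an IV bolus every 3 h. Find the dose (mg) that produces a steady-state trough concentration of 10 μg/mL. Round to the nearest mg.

180 mg

τ/t½ = 3/7 ≈ 0.42857, so f = (1/2)^(3/7) ≈ 0.742997.
Cmin,ss = (D/Vd)·f/(1−f), so D = Cmin,ss·Vd·(1−f)/f.
D = 10 × 52 × (1−f)/f ≈ 10 × 52 × 0.34590 ≈ 179.87 mg.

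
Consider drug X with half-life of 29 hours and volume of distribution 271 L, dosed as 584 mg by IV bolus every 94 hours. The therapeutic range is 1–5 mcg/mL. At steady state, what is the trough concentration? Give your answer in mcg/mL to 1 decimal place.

0.3 mcg/mL

Over one 94-h interval, 94/29 ≈ 3.2414 half-lives elapse, leaving f ≈ 0.1057 of each dose.
At steady state, accumulation factor R = 1/(1 − e^(−kτ)) ≈ 1.1182.
Each bolus raises the concentration by D/Vd = 584/271 ≈ 2.155 mcg/mL.
Steady-state peak Cmax,ss = C₀·R ≈ 2.155 × 1.1182 ≈ 2.410 mcg/mL.
Steady-state trough Cmin,ss = Cmax,ss·f ≈ 2.410 × 0.1057 ≈ 0.255 mcg/mL.
Trough 0.3 mcg/mL vs MEC 1 mcg/mL: subtherapeutic.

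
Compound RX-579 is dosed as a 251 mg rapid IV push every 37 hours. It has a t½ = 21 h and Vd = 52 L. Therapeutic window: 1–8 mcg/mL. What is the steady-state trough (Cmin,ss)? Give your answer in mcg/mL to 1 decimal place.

2.0 mcg/mL

τ/t½ = 37/21 ≈ 1.7619, so fraction remaining f = (1/2)^(37/21) ≈ 0.2949.
Single-dose peak C₀ = D/Vd = 251/52 ≈ 4.827 mcg/mL.
Steady-state trough Cmin,ss = C₀·f/(1−f) ≈ 4.827 × 0.2949/0.7051 ≈ 2.019 mcg/mL.
Trough 2.0 mcg/mL vs MEC 1 mcg/mL: adequate.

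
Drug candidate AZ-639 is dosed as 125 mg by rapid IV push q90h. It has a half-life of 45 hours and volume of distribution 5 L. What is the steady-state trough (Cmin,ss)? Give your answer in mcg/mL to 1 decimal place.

8.3 mcg/mL

τ = 90 h = 2 half-lives, so f = (1/2)^2 = 0.25.
Accumulation ratio R = 1/(1 − f) = 1/0.75 = 4/3.
Single-dose peak C₀ = D/Vd = 125/5 = 25 mcg/mL.
Steady-state peak Cmax,ss = C₀·R = 25 × 4/3 ≈ 33.333 mcg/mL.
Steady-state trough Cmin,ss = Cmax,ss·f ≈ 33.333 × 0.25 ≈ 8.333 mcg/mL.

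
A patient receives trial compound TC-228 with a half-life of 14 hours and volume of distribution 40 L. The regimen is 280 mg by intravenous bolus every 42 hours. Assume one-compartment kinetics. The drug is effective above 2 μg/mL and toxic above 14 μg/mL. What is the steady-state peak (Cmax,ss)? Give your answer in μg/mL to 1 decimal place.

τ = 42 h = 3 half-lives, so f = (1/2)^3 = 0.125.
Accumulation ratio R = 1/(1 − f) = 1/0.875 = 8/7.
Single-dose peak C₀ = D/Vd = 280/40 = 7 μg/mL.
Steady-state peak Cmax,ss = C₀·R = 7 × 8/7 ≈ 8.000 μg/mL.
Peak 8.0 μg/mL vs MTC 14 μg/mL: below toxic threshold.

8.0 μg/mL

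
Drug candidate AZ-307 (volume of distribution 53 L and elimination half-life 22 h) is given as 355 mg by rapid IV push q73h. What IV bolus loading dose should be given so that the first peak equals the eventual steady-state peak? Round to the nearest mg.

395 mg

f = (1/2)^(73/22) ≈ 0.100260; accumulation ratio R = 1/(1−f) ≈ 1.11143.
Loading dose to hit Cmax,ss on first dose: D_load = D_maint·R ≈ 355 × 1.11143 ≈ 394.56 mg.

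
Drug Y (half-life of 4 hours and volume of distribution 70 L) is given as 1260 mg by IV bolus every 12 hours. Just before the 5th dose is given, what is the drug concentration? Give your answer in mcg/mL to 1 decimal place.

2.6 mcg/mL

f = (1/2)^(τ/t½) = (1/2)^(12/4) ≈ 0.1250.
C₀ = D/Vd = 1260/70 ≈ 18.000 mcg/mL.
Before the 5th dose, 4 doses have been given. Superposition: Cmin = C₀·(f + f² + … + f^4).
≈ 18.000 × (0.1250 + 0.0156 + 0.0020 + 0.0002) ≈ 18.000 × 0.1428 ≈ 2.570 mcg/mL.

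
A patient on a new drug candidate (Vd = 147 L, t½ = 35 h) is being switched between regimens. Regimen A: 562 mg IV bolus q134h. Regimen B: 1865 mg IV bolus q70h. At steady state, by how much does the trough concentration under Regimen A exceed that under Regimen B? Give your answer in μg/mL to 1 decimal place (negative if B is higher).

-3.9 μg/mL

Regimen A: f = (1/2)^(134/35) ≈ 0.0704; Cmin,ss = (562/147)·f/(1−f) ≈ 0.290 μg/mL.
Regimen B: f = (1/2)^(70/35) ≈ 0.2500; Cmin,ss = (1865/147)·f/(1−f) ≈ 4.229 μg/mL.
Difference ≈ 0.290 − 4.229 ≈ -3.939 μg/mL.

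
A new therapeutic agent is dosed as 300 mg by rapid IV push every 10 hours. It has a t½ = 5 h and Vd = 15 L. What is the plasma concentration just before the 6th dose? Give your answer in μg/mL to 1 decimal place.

f = (1/2)^(τ/t½) = (1/2)^(10/5) ≈ 0.2500.
C₀ = D/Vd = 300/15 ≈ 20.000 μg/mL.
Before the 6th dose, 5 doses have been given. Superposition: Cmin = C₀·(f + f² + … + f^5).
≈ 20.000 × (0.2500 + 0.0625 + 0.0156 + 0.0039 + 0.0010) ≈ 20.000 × 0.3330 ≈ 6.660 μg/mL.

6.7 μg/mL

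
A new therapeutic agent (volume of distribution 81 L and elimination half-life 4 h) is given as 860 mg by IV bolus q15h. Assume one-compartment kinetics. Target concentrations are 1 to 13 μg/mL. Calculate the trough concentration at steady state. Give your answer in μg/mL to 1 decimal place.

Over one 15-h interval, 15/4 ≈ 3.75 half-lives elapse, leaving f ≈ 0.0743 of each dose.
At steady state, accumulation factor R = 1/(1 − e^(−kτ)) ≈ 1.0803.
Single-dose peak C₀ = D/Vd = 860/81 ≈ 10.617 μg/mL.
Cmax,ss = C₀/(1 − f) ≈ 10.617/0.9257 ≈ 11.469 μg/mL.
One interval later, Cmin,ss = Cmax,ss·e^(−kτ) ≈ 11.469 × 0.0743 ≈ 0.852 μg/mL.
Trough 0.9 μg/mL vs MEC 1 μg/mL: subtherapeutic.

0.9 μg/mL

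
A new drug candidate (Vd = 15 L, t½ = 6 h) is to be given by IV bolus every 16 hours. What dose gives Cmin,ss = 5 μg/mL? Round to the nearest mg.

401 mg

τ/t½ = 16/6 ≈ 2.6667, so f = (1/2)^(16/6) ≈ 0.157490.
Cmin,ss = (D/Vd)·f/(1−f), so D = Cmin,ss·Vd·(1−f)/f.
D = 5 × 15 × (1−f)/f ≈ 5 × 15 × 5.34961 ≈ 401.22 mg.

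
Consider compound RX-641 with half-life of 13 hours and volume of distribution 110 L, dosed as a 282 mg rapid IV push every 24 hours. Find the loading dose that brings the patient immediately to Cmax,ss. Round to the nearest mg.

f = (1/2)^(24/13) ≈ 0.278133; accumulation ratio R = 1/(1−f) ≈ 1.38530.
Loading dose to hit Cmax,ss on first dose: D_load = D_maint·R ≈ 282 × 1.38530 ≈ 390.65 mg.

391 mg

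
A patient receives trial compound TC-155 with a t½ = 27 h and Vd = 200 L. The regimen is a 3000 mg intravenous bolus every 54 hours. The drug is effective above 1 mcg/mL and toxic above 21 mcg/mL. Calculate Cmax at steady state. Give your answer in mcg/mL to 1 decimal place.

20.0 mcg/mL

τ = 54 h = 2 half-lives, so f = (1/2)^2 = 0.25.
Accumulation ratio R = 1/(1 − f) = 1/0.75 = 4/3.
Single-dose peak C₀ = D/Vd = 3000/200 = 15 mcg/mL.
Steady-state peak Cmax,ss = C₀·R = 15 × 4/3 ≈ 20.000 mcg/mL.
Peak 20.0 mcg/mL vs MTC 21 mcg/mL: below toxic threshold.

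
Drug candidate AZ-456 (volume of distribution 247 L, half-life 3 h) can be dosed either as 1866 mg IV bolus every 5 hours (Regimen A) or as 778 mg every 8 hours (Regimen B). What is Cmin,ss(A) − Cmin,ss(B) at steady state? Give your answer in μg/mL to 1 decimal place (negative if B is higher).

2.9 μg/mL

Regimen A: f = (1/2)^(5/3) ≈ 0.3150; Cmin,ss = (1866/247)·f/(1−f) ≈ 3.474 μg/mL.
Regimen B: f = (1/2)^(8/3) ≈ 0.1575; Cmin,ss = (778/247)·f/(1−f) ≈ 0.589 μg/mL.
Difference ≈ 3.474 − 0.589 ≈ 2.885 μg/mL.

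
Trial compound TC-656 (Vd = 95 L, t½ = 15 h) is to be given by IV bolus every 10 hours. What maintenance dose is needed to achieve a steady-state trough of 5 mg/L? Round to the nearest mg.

τ/t½ = 10/15 ≈ 0.66667, so f = (1/2)^(10/15) ≈ 0.629961.
Cmin,ss = (D/Vd)·f/(1−f), so D = Cmin,ss·Vd·(1−f)/f.
D = 5 × 95 × (1−f)/f ≈ 5 × 95 × 0.58740 ≈ 279.02 mg.

279 mg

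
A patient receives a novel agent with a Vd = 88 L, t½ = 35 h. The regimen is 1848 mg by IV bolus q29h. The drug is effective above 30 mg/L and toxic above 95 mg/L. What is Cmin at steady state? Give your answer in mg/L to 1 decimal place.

k = ln2/t½ = ln2/35 ≈ 0.019804 h⁻¹; fraction remaining f = e^(−kτ) = e^(−0.019804×29) ≈ 0.5631.
At steady state, accumulation factor R = 1/(1 − e^(−kτ)) ≈ 2.2889.
Single-dose peak C₀ = D/Vd = 1848/88 ≈ 21.000 mg/L.
Cmax,ss = C₀/(1 − f) ≈ 21.000/0.4369 ≈ 48.066 mg/L.
One interval later, Cmin,ss = Cmax,ss·e^(−kτ) ≈ 48.066 × 0.5631 ≈ 27.066 mg/L.
Trough 27.1 mg/L vs MEC 30 mg/L: subtherapeutic.

27.1 mg/L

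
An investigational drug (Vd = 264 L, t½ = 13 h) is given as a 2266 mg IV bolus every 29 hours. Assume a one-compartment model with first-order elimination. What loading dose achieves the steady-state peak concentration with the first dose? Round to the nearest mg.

2879 mg

f = (1/2)^(29/13) ≈ 0.213045; accumulation ratio R = 1/(1−f) ≈ 1.27072.
Loading dose to hit Cmax,ss on first dose: D_load = D_maint·R ≈ 2266 × 1.27072 ≈ 2879.45 mg.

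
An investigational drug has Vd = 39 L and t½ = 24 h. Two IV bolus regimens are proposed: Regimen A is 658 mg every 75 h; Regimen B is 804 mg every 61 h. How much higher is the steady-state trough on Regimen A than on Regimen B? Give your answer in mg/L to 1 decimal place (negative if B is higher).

Regimen A: f = (1/2)^(75/24) ≈ 0.1146; Cmin,ss = (658/39)·f/(1−f) ≈ 2.184 mg/L.
Regimen B: f = (1/2)^(61/24) ≈ 0.1717; Cmin,ss = (804/39)·f/(1−f) ≈ 4.273 mg/L.
Difference ≈ 2.184 − 4.273 ≈ -2.089 mg/L.

-2.1 mg/L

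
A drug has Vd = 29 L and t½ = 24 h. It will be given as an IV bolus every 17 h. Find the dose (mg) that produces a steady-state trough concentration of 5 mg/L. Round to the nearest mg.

τ/t½ = 17/24 ≈ 0.70833, so f = (1/2)^(17/24) ≈ 0.612027.
Cmin,ss = (D/Vd)·f/(1−f), so D = Cmin,ss·Vd·(1−f)/f.
D = 5 × 29 × (1−f)/f ≈ 5 × 29 × 0.63391 ≈ 91.92 mg.

92 mg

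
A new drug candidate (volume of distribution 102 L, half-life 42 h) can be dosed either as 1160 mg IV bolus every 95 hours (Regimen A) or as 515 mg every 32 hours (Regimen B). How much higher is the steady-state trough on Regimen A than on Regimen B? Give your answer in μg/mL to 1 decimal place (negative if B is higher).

-4.3 μg/mL

Regimen A: f = (1/2)^(95/42) ≈ 0.2085; Cmin,ss = (1160/102)·f/(1−f) ≈ 2.996 μg/mL.
Regimen B: f = (1/2)^(32/42) ≈ 0.5897; Cmin,ss = (515/102)·f/(1−f) ≈ 7.257 μg/mL.
Difference ≈ 2.996 − 7.257 ≈ -4.261 μg/mL.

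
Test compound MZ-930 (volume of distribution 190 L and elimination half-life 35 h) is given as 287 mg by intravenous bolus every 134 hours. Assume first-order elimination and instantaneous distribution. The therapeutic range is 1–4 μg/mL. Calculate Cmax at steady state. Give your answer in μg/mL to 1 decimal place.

1.6 μg/mL

k = ln2/t½ = ln2/35 ≈ 0.019804 h⁻¹; fraction remaining f = e^(−kτ) = e^(−0.019804×134) ≈ 0.0704.
Accumulation ratio R = 1/(1 − f) ≈ 1/0.9296 ≈ 1.0757.
Each bolus raises the concentration by D/Vd = 287/190 ≈ 1.511 μg/mL.
Steady-state peak Cmax,ss = C₀·R ≈ 1.511 × 1.0757 ≈ 1.625 μg/mL.
Peak 1.6 μg/mL vs MTC 4 μg/mL: below toxic threshold.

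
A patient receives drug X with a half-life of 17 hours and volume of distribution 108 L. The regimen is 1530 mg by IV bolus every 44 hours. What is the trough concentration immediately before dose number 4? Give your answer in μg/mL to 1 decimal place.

f = (1/2)^(τ/t½) = (1/2)^(44/17) ≈ 0.1663.
C₀ = D/Vd = 1530/108 ≈ 14.167 μg/mL.
Before the 4th dose, 3 doses have been given. Superposition: Cmin = C₀·(f + f² + … + f^3).
≈ 14.167 × (0.1663 + 0.0277 + 0.0046) ≈ 14.167 × 0.1986 ≈ 2.814 μg/mL.

2.8 μg/mL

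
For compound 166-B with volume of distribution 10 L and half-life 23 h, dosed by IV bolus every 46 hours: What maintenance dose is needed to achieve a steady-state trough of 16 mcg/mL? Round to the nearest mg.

480 mg

τ/t½ = 46/23 ≈ 2, so f = (1/2)^(46/23) ≈ 0.250000.
Cmin,ss = (D/Vd)·f/(1−f), so D = Cmin,ss·Vd·(1−f)/f.
D = 16 × 10 × (1−f)/f ≈ 16 × 10 × 3.00000 ≈ 480.00 mg.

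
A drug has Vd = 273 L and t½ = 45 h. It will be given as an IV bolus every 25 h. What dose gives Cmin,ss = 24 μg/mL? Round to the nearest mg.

3078 mg

τ/t½ = 25/45 ≈ 0.55556, so f = (1/2)^(25/45) ≈ 0.680395.
Cmin,ss = (D/Vd)·f/(1−f), so D = Cmin,ss·Vd·(1−f)/f.
D = 24 × 273 × (1−f)/f ≈ 24 × 273 × 0.46973 ≈ 3077.67 mg.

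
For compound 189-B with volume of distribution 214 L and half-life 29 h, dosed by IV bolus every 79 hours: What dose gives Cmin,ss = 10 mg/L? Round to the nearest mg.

τ/t½ = 79/29 ≈ 2.7241, so f = (1/2)^(79/29) ≈ 0.151340.
Cmin,ss = (D/Vd)·f/(1−f), so D = Cmin,ss·Vd·(1−f)/f.
D = 10 × 214 × (1−f)/f ≈ 10 × 214 × 5.60764 ≈ 12000.35 mg.

12000 mg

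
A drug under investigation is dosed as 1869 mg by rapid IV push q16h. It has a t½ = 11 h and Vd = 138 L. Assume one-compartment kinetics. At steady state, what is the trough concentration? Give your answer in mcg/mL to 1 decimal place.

7.8 mcg/mL

τ/t½ = 16/11 ≈ 1.4545, so fraction remaining f = (1/2)^(16/11) ≈ 0.3649.
At steady state, accumulation factor R = 1/(1 − e^(−kτ)) ≈ 1.5746.
Each bolus raises the concentration by D/Vd = 1869/138 ≈ 13.543 mcg/mL.
Cmax,ss = C₀/(1 − f) ≈ 13.543/0.6351 ≈ 21.324 mcg/mL.
Steady-state trough Cmin,ss = Cmax,ss·f ≈ 21.324 × 0.3649 ≈ 7.781 mcg/mL.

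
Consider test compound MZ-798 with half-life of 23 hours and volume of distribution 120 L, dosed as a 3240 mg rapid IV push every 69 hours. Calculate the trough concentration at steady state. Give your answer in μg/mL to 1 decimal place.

3.9 μg/mL

τ = 69 h = 3 half-lives, so f = (1/2)^3 = 0.125.
At steady state, R = 1/(1 − 0.125) = 8/7.
Single-dose peak C₀ = D/Vd = 3240/120 = 27 μg/mL.
Steady-state peak Cmax,ss = C₀·R = 27 × 8/7 ≈ 30.857 μg/mL.
Steady-state trough Cmin,ss = Cmax,ss·f ≈ 30.857 × 0.125 ≈ 3.857 μg/mL.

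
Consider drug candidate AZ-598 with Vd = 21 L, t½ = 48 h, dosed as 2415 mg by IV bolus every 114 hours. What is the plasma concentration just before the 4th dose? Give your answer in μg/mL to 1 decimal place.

f = (1/2)^(τ/t½) = (1/2)^(114/48) ≈ 0.1928.
C₀ = D/Vd = 2415/21 ≈ 115.000 μg/mL.
Before the 4th dose, 3 doses have been given. Superposition: Cmin = C₀·(f + f² + … + f^3).
≈ 115.000 × (0.1928 + 0.0372 + 0.0072) ≈ 115.000 × 0.2372 ≈ 27.278 μg/mL.

27.3 μg/mL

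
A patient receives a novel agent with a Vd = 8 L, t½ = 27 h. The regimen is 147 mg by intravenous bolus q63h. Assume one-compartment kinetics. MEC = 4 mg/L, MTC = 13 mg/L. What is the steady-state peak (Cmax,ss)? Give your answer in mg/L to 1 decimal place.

22.9 mg/L

k = ln2/t½ = ln2/27 ≈ 0.025672 h⁻¹; fraction remaining f = e^(−kτ) = e^(−0.025672×63) ≈ 0.1984.
At steady state, accumulation factor R = 1/(1 − e^(−kτ)) ≈ 1.2475.
Single-dose peak C₀ = D/Vd = 147/8 ≈ 18.375 mg/L.
Cmax,ss = C₀/(1 − f) ≈ 18.375/0.8016 ≈ 22.923 mg/L.
Peak 22.9 mg/L vs MTC 13 mg/L: exceeds toxic threshold.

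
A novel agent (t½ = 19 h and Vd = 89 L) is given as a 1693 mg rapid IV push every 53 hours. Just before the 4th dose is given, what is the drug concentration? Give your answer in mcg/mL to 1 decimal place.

f = (1/2)^(τ/t½) = (1/2)^(53/19) ≈ 0.1446.
C₀ = D/Vd = 1693/89 ≈ 19.022 mcg/mL.
Before the 4th dose, 3 doses have been given. Superposition: Cmin = C₀·(f + f² + … + f^3).
≈ 19.022 × (0.1446 + 0.0209 + 0.0030) ≈ 19.022 × 0.1685 ≈ 3.205 mcg/mL.

3.2 mcg/mL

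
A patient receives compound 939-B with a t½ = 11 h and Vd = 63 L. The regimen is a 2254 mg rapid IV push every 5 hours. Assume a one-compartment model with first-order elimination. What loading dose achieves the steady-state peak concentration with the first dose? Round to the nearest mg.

8340 mg

f = (1/2)^(5/11) ≈ 0.729740; accumulation ratio R = 1/(1−f) ≈ 3.70014.
Loading dose to hit Cmax,ss on first dose: D_load = D_maint·R ≈ 2254 × 3.70014 ≈ 8340.12 mg.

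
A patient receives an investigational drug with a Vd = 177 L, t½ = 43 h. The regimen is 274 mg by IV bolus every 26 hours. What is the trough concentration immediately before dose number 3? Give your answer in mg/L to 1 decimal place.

f = (1/2)^(τ/t½) = (1/2)^(26/43) ≈ 0.6576.
C₀ = D/Vd = 274/177 ≈ 1.548 mg/L.
Before the 3rd dose, 2 doses have been given. Superposition: Cmin = C₀·(f + f²).
≈ 1.548 × (0.6576 + 0.4324) ≈ 1.548 × 1.0900 ≈ 1.687 mg/L.

1.7 mg/L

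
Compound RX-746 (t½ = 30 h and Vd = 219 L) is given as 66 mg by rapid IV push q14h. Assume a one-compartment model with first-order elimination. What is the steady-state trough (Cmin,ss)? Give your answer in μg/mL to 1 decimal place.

0.8 μg/mL

Over one 14-h interval, 14/30 ≈ 0.46667 half-lives elapse, leaving f ≈ 0.7236 of each dose.
Accumulation ratio R = 1/(1 − f) ≈ 1/0.2764 ≈ 3.6179.
Each bolus raises the concentration by D/Vd = 66/219 ≈ 0.301 μg/mL.
Steady-state peak Cmax,ss = C₀·R ≈ 0.301 × 3.6179 ≈ 1.089 μg/mL.
Steady-state trough Cmin,ss = Cmax,ss·f ≈ 1.089 × 0.7236 ≈ 0.788 μg/mL.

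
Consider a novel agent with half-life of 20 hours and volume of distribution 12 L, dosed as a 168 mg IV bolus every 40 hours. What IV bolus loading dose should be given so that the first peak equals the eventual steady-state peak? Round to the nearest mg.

f = (1/2)^(40/20) ≈ 0.250000; accumulation ratio R = 1/(1−f) ≈ 1.33333.
Loading dose to hit Cmax,ss on first dose: D_load = D_maint·R ≈ 168 × 1.33333 ≈ 224.00 mg.

224 mg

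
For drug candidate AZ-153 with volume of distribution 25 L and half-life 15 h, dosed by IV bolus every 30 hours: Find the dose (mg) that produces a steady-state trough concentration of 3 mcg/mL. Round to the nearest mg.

225 mg

τ/t½ = 30/15 ≈ 2, so f = (1/2)^(30/15) ≈ 0.250000.
Cmin,ss = (D/Vd)·f/(1−f), so D = Cmin,ss·Vd·(1−f)/f.
D = 3 × 25 × (1−f)/f ≈ 3 × 25 × 3.00000 ≈ 225.00 mg.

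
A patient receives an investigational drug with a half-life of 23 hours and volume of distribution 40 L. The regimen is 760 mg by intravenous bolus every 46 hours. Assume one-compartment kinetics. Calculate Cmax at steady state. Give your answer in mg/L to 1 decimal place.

The dosing interval is 2 half-lives, so f = 2^(−2) = 0.25.
At steady state, R = 1/(1 − 0.25) = 4/3.
Single-dose peak C₀ = D/Vd = 760/40 = 19 mg/L.
Steady-state peak Cmax,ss = C₀·R = 19 × 4/3 ≈ 25.333 mg/L.

25.3 mg/L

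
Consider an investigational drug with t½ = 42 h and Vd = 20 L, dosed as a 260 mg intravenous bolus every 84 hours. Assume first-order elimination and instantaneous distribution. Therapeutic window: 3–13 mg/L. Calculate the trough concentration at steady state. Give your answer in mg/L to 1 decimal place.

4.3 mg/L

The dosing interval is 2 half-lives, so f = 2^(−2) = 0.25.
Accumulation ratio R = 1/(1 − f) = 1/0.75 = 4/3.
Single-dose peak C₀ = D/Vd = 260/20 = 13 mg/L.
Steady-state peak Cmax,ss = C₀·R = 13 × 4/3 ≈ 17.333 mg/L.
Steady-state trough Cmin,ss = Cmax,ss·f ≈ 17.333 × 0.25 ≈ 4.333 mg/L.
Trough 4.3 mg/L vs MEC 3 mg/L: adequate.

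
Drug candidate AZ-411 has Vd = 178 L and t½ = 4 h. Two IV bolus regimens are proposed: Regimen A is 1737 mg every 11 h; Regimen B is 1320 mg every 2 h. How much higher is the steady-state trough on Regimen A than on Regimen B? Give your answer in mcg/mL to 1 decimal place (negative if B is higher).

Regimen A: f = (1/2)^(11/4) ≈ 0.1487; Cmin,ss = (1737/178)·f/(1−f) ≈ 1.705 mcg/mL.
Regimen B: f = (1/2)^(2/4) ≈ 0.7071; Cmin,ss = (1320/178)·f/(1−f) ≈ 17.903 mcg/mL.
Difference ≈ 1.705 − 17.903 ≈ -16.198 mcg/mL.

-16.2 mcg/mL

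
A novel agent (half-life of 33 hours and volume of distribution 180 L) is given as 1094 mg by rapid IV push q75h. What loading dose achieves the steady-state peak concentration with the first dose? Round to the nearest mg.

f = (1/2)^(75/33) ≈ 0.206938; accumulation ratio R = 1/(1−f) ≈ 1.26094.
Loading dose to hit Cmax,ss on first dose: D_load = D_maint·R ≈ 1094 × 1.26094 ≈ 1379.47 mg.

1379 mg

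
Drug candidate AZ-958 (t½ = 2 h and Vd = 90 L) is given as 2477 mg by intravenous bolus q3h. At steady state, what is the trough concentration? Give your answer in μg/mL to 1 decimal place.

k = ln2/t½ = ln2/2 ≈ 0.346574 h⁻¹; fraction remaining f = e^(−kτ) = e^(−0.346574×3) ≈ 0.3536.
Accumulation ratio R = 1/(1 − f) ≈ 1/0.6464 ≈ 1.5470.
Single-dose peak C₀ = D/Vd = 2477/90 ≈ 27.522 μg/mL.
Cmax,ss = C₀/(1 − f) ≈ 27.522/0.6464 ≈ 42.577 μg/mL.
Steady-state trough Cmin,ss = Cmax,ss·f ≈ 42.577 × 0.3536 ≈ 15.055 μg/mL.

15.1 μg/mL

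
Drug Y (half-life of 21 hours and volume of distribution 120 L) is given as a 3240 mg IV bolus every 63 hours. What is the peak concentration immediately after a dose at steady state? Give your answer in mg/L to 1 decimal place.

The dosing interval is 3 half-lives, so f = 2^(−3) = 0.125.
At steady state, R = 1/(1 − 0.125) = 8/7.
Single-dose peak C₀ = D/Vd = 3240/120 = 27 mg/L.
Steady-state peak Cmax,ss = C₀·R = 27 × 8/7 ≈ 30.857 mg/L.

30.9 mg/L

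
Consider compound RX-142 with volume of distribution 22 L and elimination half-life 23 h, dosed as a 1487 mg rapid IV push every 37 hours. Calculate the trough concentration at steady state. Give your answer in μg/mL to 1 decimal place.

k = ln2/t½ = ln2/23 ≈ 0.030137 h⁻¹; fraction remaining f = e^(−kτ) = e^(−0.030137×37) ≈ 0.3279.
Single-dose peak C₀ = D/Vd = 1487/22 ≈ 67.591 μg/mL.
Steady-state trough Cmin,ss = C₀·f/(1−f) ≈ 67.591 × 0.3279/0.6721 ≈ 32.976 μg/mL.

33.0 μg/mL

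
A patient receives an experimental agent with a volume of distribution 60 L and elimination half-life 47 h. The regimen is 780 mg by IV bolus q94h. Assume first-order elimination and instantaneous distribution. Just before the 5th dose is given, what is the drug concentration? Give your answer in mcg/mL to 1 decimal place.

f = (1/2)^(τ/t½) = (1/2)^(94/47) ≈ 0.2500.
C₀ = D/Vd = 780/60 ≈ 13.000 mcg/mL.
Before the 5th dose, 4 doses have been given. Superposition: Cmin = C₀·(f + f² + … + f^4).
≈ 13.000 × (0.2500 + 0.0625 + 0.0156 + 0.0039) ≈ 13.000 × 0.3320 ≈ 4.316 mcg/mL.

4.3 mcg/mL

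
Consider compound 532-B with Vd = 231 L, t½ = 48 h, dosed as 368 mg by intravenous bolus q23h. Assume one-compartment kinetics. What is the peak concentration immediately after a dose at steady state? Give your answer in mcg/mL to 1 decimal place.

5.6 mcg/mL

τ/t½ = 23/48 ≈ 0.47917, so fraction remaining f = (1/2)^(23/48) ≈ 0.7174.
Accumulation ratio R = 1/(1 − f) ≈ 1/0.2826 ≈ 3.5386.
Single-dose peak C₀ = D/Vd = 368/231 ≈ 1.593 mcg/mL.
Steady-state peak Cmax,ss = C₀·R ≈ 1.593 × 3.5386 ≈ 5.637 mcg/mL.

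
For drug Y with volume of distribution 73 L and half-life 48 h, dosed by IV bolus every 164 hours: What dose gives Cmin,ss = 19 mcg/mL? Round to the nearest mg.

τ/t½ = 164/48 ≈ 3.4167, so f = (1/2)^(164/48) ≈ 0.093644.
Cmin,ss = (D/Vd)·f/(1−f), so D = Cmin,ss·Vd·(1−f)/f.
D = 19 × 73 × (1−f)/f ≈ 19 × 73 × 9.67874 ≈ 13424.41 mg.

13424 mg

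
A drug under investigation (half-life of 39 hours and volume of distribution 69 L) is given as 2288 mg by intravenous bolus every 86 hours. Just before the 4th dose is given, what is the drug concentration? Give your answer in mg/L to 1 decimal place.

f = (1/2)^(τ/t½) = (1/2)^(86/39) ≈ 0.2169.
C₀ = D/Vd = 2288/69 ≈ 33.159 mg/L.
Before the 4th dose, 3 doses have been given. Superposition: Cmin = C₀·(f + f² + … + f^3).
≈ 33.159 × (0.2169 + 0.0470 + 0.0102) ≈ 33.159 × 0.2741 ≈ 9.089 mg/L.

9.1 mg/L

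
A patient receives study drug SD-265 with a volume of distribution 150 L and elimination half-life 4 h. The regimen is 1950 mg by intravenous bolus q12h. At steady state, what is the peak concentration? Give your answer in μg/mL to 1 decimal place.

14.9 μg/mL

The dosing interval is 3 half-lives, so f = 2^(−3) = 0.125.
Accumulation ratio R = 1/(1 − f) = 1/0.875 = 8/7.
Single-dose peak C₀ = D/Vd = 1950/150 = 13 μg/mL.
Steady-state peak Cmax,ss = C₀·R = 13 × 8/7 ≈ 14.857 μg/mL.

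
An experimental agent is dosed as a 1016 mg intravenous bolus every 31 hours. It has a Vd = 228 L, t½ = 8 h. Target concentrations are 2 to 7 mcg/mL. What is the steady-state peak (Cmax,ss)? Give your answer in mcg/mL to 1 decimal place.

Over one 31-h interval, 31/8 ≈ 3.875 half-lives elapse, leaving f ≈ 0.0682 of each dose.
Accumulation ratio R = 1/(1 − f) ≈ 1/0.9318 ≈ 1.0732.
Single-dose peak C₀ = D/Vd = 1016/228 ≈ 4.456 mcg/mL.
Steady-state peak Cmax,ss = C₀·R ≈ 4.456 × 1.0732 ≈ 4.782 mcg/mL.
Peak 4.8 mcg/mL vs MTC 7 mcg/mL: below toxic threshold.

4.8 mcg/mL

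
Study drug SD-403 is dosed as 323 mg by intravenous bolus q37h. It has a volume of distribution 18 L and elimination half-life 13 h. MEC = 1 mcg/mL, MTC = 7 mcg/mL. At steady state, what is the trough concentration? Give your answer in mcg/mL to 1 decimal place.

2.9 mcg/mL

k = ln2/t½ = ln2/13 ≈ 0.053319 h⁻¹; fraction remaining f = e^(−kτ) = e^(−0.053319×37) ≈ 0.1391.
Single-dose peak C₀ = D/Vd = 323/18 ≈ 17.944 mcg/mL.
Steady-state trough Cmin,ss = C₀·f/(1−f) ≈ 17.944 × 0.1391/0.8609 ≈ 2.899 mcg/mL.
Trough 2.9 mcg/mL vs MEC 1 mcg/mL: adequate.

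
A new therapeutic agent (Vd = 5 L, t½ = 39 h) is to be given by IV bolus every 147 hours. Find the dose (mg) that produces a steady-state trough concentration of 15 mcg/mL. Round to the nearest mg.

τ/t½ = 147/39 ≈ 3.7692, so f = (1/2)^(147/39) ≈ 0.073341.
Cmin,ss = (D/Vd)·f/(1−f), so D = Cmin,ss·Vd·(1−f)/f.
D = 15 × 5 × (1−f)/f ≈ 15 × 5 × 12.63494 ≈ 947.62 mg.

948 mg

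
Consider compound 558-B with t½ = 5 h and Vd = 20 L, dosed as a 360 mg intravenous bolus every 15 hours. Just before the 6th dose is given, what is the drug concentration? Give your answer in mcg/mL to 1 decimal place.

2.6 mcg/mL

f = (1/2)^(τ/t½) = (1/2)^(15/5) ≈ 0.1250.
C₀ = D/Vd = 360/20 ≈ 18.000 mcg/mL.
Before the 6th dose, 5 doses have been given. Superposition: Cmin = C₀·(f + f² + … + f^5).
≈ 18.000 × (0.1250 + 0.0156 + 0.0020 + 0.0002 + 0.0000) ≈ 18.000 × 0.1428 ≈ 2.570 mcg/mL.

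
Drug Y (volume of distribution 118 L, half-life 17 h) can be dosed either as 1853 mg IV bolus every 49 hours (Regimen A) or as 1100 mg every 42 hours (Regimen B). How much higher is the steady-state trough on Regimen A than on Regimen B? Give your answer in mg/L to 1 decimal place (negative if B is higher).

0.4 mg/L

Regimen A: f = (1/2)^(49/17) ≈ 0.1356; Cmin,ss = (1853/118)·f/(1−f) ≈ 2.463 mg/L.
Regimen B: f = (1/2)^(42/17) ≈ 0.1804; Cmin,ss = (1100/118)·f/(1−f) ≈ 2.052 mg/L.
Difference ≈ 2.463 − 2.052 ≈ 0.411 mg/L.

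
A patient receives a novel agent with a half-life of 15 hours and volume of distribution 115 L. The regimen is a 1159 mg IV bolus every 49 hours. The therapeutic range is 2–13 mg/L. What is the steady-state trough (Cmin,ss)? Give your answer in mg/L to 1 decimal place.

Over one 49-h interval, 49/15 ≈ 3.2667 half-lives elapse, leaving f ≈ 0.1039 of each dose.
At steady state, accumulation factor R = 1/(1 − e^(−kτ)) ≈ 1.1159.
Single-dose peak C₀ = D/Vd = 1159/115 ≈ 10.078 mg/L.
Cmax,ss = C₀/(1 − f) ≈ 10.078/0.8961 ≈ 11.247 mg/L.
One interval later, Cmin,ss = Cmax,ss·e^(−kτ) ≈ 11.247 × 0.1039 ≈ 1.169 mg/L.
Trough 1.2 mg/L vs MEC 2 mg/L: subtherapeutic.

1.2 mg/L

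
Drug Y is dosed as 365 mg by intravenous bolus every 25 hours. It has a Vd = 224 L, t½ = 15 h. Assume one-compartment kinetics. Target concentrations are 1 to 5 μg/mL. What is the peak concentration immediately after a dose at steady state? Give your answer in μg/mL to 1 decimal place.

2.4 μg/mL

k = ln2/t½ = ln2/15 ≈ 0.046210 h⁻¹; fraction remaining f = e^(−kτ) = e^(−0.046210×25) ≈ 0.3150.
Accumulation ratio R = 1/(1 − f) ≈ 1/0.6850 ≈ 1.4599.
Single-dose peak C₀ = D/Vd = 365/224 ≈ 1.629 μg/mL.
Steady-state peak Cmax,ss = C₀·R ≈ 1.629 × 1.4599 ≈ 2.378 μg/mL.
Peak 2.4 μg/mL vs MTC 5 μg/mL: below toxic threshold.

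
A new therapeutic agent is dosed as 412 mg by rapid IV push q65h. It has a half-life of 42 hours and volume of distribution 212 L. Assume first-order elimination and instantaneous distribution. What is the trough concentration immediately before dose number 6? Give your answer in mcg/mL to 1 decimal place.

f = (1/2)^(τ/t½) = (1/2)^(65/42) ≈ 0.3421.
C₀ = D/Vd = 412/212 ≈ 1.943 mcg/mL.
Before the 6th dose, 5 doses have been given. Superposition: Cmin = C₀·(f + f² + … + f^5).
≈ 1.943 × (0.3421 + 0.1170 + 0.0400 + 0.0137 + 0.0047) ≈ 1.943 × 0.5175 ≈ 1.006 mcg/mL.

1.0 mcg/mL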